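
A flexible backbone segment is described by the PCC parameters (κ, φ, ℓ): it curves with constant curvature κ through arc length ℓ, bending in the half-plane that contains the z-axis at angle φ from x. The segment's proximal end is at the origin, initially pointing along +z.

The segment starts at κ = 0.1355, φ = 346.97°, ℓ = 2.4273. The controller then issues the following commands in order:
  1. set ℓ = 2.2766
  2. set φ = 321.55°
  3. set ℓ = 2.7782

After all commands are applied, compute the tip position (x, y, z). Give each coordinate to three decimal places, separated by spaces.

initial: κ=0.1355, φ=346.97°, ℓ=2.4273
cmd 1: set ℓ=2.2766 → (κ,φ,ℓ)=(0.1355,346.97°,2.2766) → tip=(0.3394,-0.0785,2.2407)
cmd 2: set φ=321.55° → (κ,φ,ℓ)=(0.1355,321.55°,2.2766) → tip=(0.2728,-0.2166,2.2407)
cmd 3: set ℓ=2.7782 → (κ,φ,ℓ)=(0.1355,321.55°,2.7782) → tip=(0.4047,-0.3213,2.7130)

0.405 -0.321 2.713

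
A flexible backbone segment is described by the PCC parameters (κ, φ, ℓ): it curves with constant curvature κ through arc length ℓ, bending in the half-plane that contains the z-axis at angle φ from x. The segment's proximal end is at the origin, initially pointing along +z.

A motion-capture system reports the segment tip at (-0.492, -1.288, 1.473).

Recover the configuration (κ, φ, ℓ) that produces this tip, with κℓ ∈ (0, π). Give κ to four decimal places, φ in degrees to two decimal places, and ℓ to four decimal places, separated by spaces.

ρ = √(x²+y²) = √(-0.492² + -1.288²) = 1.37877
φ = atan2(y, x) mod 360° = atan2(-1.288, -0.492) = 249.0938°
|p|² = ρ² + z² = 1.37877² + 1.473² = 4.07074
κ = 2ρ / |p|² = 2×1.37877 / 4.07074 = 0.67741
θ = 2·atan2(ρ, z) = 2·atan2(1.37877, 1.473) = 1.50474 rad
ℓ = θ/κ = 1.50474/0.67741 = 2.22132

0.6774 249.09 2.2213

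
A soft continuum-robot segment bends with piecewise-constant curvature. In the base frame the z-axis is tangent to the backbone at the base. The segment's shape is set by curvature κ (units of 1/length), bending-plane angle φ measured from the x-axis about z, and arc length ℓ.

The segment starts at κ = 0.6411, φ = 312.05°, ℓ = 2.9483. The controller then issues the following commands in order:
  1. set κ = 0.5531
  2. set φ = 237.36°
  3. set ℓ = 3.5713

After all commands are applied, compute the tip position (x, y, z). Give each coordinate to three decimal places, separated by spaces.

initial: κ=0.6411, φ=312.05°, ℓ=2.9483
cmd 1: set κ=0.5531 → (κ,φ,ℓ)=(0.5531,312.05°,2.9483) → tip=(1.2835,-1.4229,1.8047)
cmd 2: set φ=237.36° → (κ,φ,ℓ)=(0.5531,237.36°,2.9483) → tip=(-1.0335,-1.6136,1.8047)
cmd 3: set ℓ=3.5713 → (κ,φ,ℓ)=(0.5531,237.36°,3.5713) → tip=(-1.3589,-2.1216,1.6621)

-1.359 -2.122 1.662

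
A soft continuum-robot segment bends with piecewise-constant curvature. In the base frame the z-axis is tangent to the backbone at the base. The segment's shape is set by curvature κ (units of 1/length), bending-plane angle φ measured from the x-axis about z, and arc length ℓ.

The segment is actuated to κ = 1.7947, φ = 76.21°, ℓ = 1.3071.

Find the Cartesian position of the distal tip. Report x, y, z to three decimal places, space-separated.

0.226 0.920 0.398

θ = κ·ℓ = 1.7947 × 1.3071 = 2.34585 rad
ρ = (1 − cos θ)/κ = (1 − -0.69976)/1.7947 = 0.94710
z = sin θ / κ = 0.71438/1.7947 = 0.39805
x = ρ cos φ = 0.94710 × cos(76.21°) = 0.22575
y = ρ sin φ = 0.94710 × sin(76.21°) = 0.91980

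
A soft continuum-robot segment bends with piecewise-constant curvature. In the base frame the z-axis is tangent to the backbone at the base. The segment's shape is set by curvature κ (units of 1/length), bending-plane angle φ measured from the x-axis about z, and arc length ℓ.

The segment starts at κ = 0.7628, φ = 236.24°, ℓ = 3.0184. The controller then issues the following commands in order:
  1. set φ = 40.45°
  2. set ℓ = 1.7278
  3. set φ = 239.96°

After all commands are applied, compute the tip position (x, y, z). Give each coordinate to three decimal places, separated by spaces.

-0.492 -0.851 1.269

initial: κ=0.7628, φ=236.24°, ℓ=3.0184
cmd 1: set φ=40.45° → (κ,φ,ℓ)=(0.7628,40.45°,3.0184) → tip=(1.6641,1.4188,0.9755)
cmd 2: set ℓ=1.7278 → (κ,φ,ℓ)=(0.7628,40.45°,1.7278) → tip=(0.7481,0.6378,1.2693)
cmd 3: set φ=239.96° → (κ,φ,ℓ)=(0.7628,239.96°,1.7278) → tip=(-0.4921,-0.8510,1.2693)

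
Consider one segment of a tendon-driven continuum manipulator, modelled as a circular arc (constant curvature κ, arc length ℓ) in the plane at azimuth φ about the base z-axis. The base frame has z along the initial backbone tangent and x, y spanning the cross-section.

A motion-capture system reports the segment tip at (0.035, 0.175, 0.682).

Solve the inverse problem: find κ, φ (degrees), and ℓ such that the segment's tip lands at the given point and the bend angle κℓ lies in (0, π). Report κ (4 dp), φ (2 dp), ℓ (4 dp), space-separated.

ρ = √(x²+y²) = √(0.035² + 0.175²) = 0.17847
φ = atan2(y, x) mod 360° = atan2(0.175, 0.035) = 78.6901°
|p|² = ρ² + z² = 0.17847² + 0.682² = 0.49697
κ = 2ρ / |p|² = 2×0.17847 / 0.49697 = 0.71821
θ = 2·atan2(ρ, z) = 2·atan2(0.17847, 0.682) = 0.51188 rad
ℓ = θ/κ = 0.51188/0.71821 = 0.71272

0.7182 78.69 0.7127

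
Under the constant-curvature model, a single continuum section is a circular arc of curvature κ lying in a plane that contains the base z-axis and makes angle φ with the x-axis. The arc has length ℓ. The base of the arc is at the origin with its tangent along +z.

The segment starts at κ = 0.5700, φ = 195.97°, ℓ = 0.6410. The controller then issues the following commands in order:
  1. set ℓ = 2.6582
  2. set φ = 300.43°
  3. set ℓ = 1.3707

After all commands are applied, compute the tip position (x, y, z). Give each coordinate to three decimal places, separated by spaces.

initial: κ=0.5700, φ=195.97°, ℓ=0.6410
cmd 1: set ℓ=2.6582 → (κ,φ,ℓ)=(0.5700,195.97°,2.6582) → tip=(-1.5929,-0.4559,1.7517)
cmd 2: set φ=300.43° → (κ,φ,ℓ)=(0.5700,300.43°,2.6582) → tip=(0.8392,-1.4286,1.7517)
cmd 3: set ℓ=1.3707 → (κ,φ,ℓ)=(0.5700,300.43°,1.3707) → tip=(0.2577,-0.4387,1.2354)

0.258 -0.439 1.235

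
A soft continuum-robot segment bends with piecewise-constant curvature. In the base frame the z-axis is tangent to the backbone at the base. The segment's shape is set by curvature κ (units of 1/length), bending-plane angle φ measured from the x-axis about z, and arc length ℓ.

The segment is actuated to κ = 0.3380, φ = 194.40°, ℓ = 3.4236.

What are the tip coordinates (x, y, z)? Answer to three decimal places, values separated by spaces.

θ = κ·ℓ = 0.3380 × 3.4236 = 1.15718 rad
ρ = (1 − cos θ)/κ = (1 − 0.40193)/0.3380 = 1.76945
z = sin θ / κ = 0.91567/0.3380 = 2.70909
x = ρ cos φ = 1.76945 × cos(194.40°) = -1.71386
y = ρ sin φ = 1.76945 × sin(194.40°) = -0.44004

-1.714 -0.440 2.709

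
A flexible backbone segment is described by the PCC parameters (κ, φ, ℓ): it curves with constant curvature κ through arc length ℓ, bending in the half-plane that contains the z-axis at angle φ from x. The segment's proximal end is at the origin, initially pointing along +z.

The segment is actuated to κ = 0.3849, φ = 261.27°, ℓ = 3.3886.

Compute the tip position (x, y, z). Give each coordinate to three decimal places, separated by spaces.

θ = κ·ℓ = 0.3849 × 3.3886 = 1.30427 rad
ρ = (1 − cos θ)/κ = (1 − 0.26338)/0.3849 = 1.91380
z = sin θ / κ = 0.96469/0.3849 = 2.50634
x = ρ cos φ = 1.91380 × cos(261.27°) = -0.29047
y = ρ sin φ = 1.91380 × sin(261.27°) = -1.89162

-0.290 -1.892 2.506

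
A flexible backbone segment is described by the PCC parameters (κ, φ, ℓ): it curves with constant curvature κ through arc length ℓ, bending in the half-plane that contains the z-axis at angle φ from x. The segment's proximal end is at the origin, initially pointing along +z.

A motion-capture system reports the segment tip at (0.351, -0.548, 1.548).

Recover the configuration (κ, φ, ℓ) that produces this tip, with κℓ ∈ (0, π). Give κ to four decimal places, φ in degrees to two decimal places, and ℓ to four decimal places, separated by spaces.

ρ = √(x²+y²) = √(0.351² + -0.548²) = 0.65077
φ = atan2(y, x) mod 360° = atan2(-0.548, 0.351) = 302.6400°
|p|² = ρ² + z² = 0.65077² + 1.548² = 2.81981
κ = 2ρ / |p|² = 2×0.65077 / 2.81981 = 0.46157
θ = 2·atan2(ρ, z) = 2·atan2(0.65077, 1.548) = 0.79593 rad
ℓ = θ/κ = 0.79593/0.46157 = 1.72439

0.4616 302.64 1.7244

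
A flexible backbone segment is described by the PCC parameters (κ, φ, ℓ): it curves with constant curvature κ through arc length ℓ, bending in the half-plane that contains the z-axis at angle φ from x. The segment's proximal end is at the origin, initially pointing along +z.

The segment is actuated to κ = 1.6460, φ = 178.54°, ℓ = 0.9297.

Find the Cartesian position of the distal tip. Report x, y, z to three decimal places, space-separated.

θ = κ·ℓ = 1.6460 × 0.9297 = 1.53029 rad
ρ = (1 − cos θ)/κ = (1 − 0.04050)/1.6460 = 0.58293
z = sin θ / κ = 0.99918/1.6460 = 0.60703
x = ρ cos φ = 0.58293 × cos(178.54°) = -0.58274
y = ρ sin φ = 0.58293 × sin(178.54°) = 0.01485

-0.583 0.015 0.607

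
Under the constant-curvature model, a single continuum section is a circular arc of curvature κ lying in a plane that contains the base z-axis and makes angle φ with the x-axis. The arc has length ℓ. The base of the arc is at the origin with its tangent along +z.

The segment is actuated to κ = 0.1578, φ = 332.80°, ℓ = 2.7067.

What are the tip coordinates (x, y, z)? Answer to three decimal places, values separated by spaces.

0.506 -0.260 2.625

θ = κ·ℓ = 0.1578 × 2.7067 = 0.42712 rad
ρ = (1 − cos θ)/κ = (1 − 0.91016)/0.1578 = 0.56930
z = sin θ / κ = 0.41425/0.1578 = 2.62515
x = ρ cos φ = 0.56930 × cos(332.80°) = 0.50635
y = ρ sin φ = 0.56930 × sin(332.80°) = -0.26023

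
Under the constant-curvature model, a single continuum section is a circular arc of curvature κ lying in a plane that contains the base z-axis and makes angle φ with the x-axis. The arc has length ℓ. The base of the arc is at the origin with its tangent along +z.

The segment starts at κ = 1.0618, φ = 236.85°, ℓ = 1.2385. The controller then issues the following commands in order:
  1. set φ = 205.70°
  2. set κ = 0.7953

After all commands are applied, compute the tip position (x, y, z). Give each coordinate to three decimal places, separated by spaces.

-0.507 -0.244 1.048

initial: κ=1.0618, φ=236.85°, ℓ=1.2385
cmd 1: set φ=205.70° → (κ,φ,ℓ)=(1.0618,205.70°,1.2385) → tip=(-0.6339,-0.3051,0.9112)
cmd 2: set κ=0.7953 → (κ,φ,ℓ)=(0.7953,205.70°,1.2385) → tip=(-0.5066,-0.2438,1.0477)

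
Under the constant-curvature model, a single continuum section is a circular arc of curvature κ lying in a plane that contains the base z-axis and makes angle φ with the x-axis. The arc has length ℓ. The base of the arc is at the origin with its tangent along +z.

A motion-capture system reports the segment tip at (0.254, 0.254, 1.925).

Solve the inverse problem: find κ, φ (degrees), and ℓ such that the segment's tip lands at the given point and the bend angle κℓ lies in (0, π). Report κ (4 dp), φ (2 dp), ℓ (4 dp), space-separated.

ρ = √(x²+y²) = √(0.254² + 0.254²) = 0.35921
φ = atan2(y, x) mod 360° = atan2(0.254, 0.254) = 45.0000°
|p|² = ρ² + z² = 0.35921² + 1.925² = 3.83466
κ = 2ρ / |p|² = 2×0.35921 / 3.83466 = 0.18735
θ = 2·atan2(ρ, z) = 2·atan2(0.35921, 1.925) = 0.36896 rad
ℓ = θ/κ = 0.36896/0.18735 = 1.96938

0.1873 45.00 1.9694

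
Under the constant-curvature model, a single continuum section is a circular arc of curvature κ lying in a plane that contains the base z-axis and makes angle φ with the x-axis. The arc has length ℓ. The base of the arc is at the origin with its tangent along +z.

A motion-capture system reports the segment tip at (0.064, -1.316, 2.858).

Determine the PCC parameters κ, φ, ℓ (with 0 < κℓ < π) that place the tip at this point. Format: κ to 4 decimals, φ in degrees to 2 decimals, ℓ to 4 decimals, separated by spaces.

0.2661 272.78 3.2471

ρ = √(x²+y²) = √(0.064² + -1.316²) = 1.31756
φ = atan2(y, x) mod 360° = atan2(-1.316, 0.064) = 272.7842°
|p|² = ρ² + z² = 1.31756² + 2.858² = 9.90412
κ = 2ρ / |p|² = 2×1.31756 / 9.90412 = 0.26606
θ = 2·atan2(ρ, z) = 2·atan2(1.31756, 2.858) = 0.86394 rad
ℓ = θ/κ = 0.86394/0.26606 = 3.24713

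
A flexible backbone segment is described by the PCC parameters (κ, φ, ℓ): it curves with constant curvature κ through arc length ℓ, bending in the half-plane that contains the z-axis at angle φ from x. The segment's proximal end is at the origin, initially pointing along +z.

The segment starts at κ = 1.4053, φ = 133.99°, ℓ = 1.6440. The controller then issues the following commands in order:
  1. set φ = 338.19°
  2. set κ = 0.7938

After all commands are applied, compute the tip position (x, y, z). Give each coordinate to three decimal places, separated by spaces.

0.862 -0.345 1.216

initial: κ=1.4053, φ=133.99°, ℓ=1.6440
cmd 1: set φ=338.19° → (κ,φ,ℓ)=(1.4053,338.19°,1.6440) → tip=(1.1059,-0.4425,0.5257)
cmd 2: set κ=0.7938 → (κ,φ,ℓ)=(0.7938,338.19°,1.6440) → tip=(0.8624,-0.3451,1.2155)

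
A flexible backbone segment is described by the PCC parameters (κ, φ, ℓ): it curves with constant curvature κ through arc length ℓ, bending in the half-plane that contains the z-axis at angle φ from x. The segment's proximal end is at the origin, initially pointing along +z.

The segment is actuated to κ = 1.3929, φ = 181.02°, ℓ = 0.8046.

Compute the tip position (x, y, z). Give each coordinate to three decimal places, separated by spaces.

θ = κ·ℓ = 1.3929 × 0.8046 = 1.12073 rad
ρ = (1 − cos θ)/κ = (1 − 0.43503)/1.3929 = 0.40561
z = sin θ / κ = 0.90042/1.3929 = 0.64643
x = ρ cos φ = 0.40561 × cos(181.02°) = -0.40554
y = ρ sin φ = 0.40561 × sin(181.02°) = -0.00722

-0.406 -0.007 0.646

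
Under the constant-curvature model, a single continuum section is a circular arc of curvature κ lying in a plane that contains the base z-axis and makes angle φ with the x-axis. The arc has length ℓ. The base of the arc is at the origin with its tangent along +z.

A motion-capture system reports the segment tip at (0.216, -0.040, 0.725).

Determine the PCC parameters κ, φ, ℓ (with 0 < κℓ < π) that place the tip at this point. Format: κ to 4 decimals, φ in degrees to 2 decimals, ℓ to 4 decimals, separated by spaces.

0.7656 349.51 0.7686

ρ = √(x²+y²) = √(0.216² + -0.040²) = 0.21967
φ = atan2(y, x) mod 360° = atan2(-0.040, 0.216) = 349.5085°
|p|² = ρ² + z² = 0.21967² + 0.725² = 0.57388
κ = 2ρ / |p|² = 2×0.21967 / 0.57388 = 0.76557
θ = 2·atan2(ρ, z) = 2·atan2(0.21967, 0.725) = 0.58841 rad
ℓ = θ/κ = 0.58841/0.76557 = 0.76859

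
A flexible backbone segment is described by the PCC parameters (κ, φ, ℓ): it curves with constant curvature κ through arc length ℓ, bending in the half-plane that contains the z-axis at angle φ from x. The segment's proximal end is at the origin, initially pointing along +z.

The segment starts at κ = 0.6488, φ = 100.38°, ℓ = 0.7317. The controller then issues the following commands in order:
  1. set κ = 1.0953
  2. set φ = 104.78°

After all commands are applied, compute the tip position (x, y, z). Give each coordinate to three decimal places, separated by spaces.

initial: κ=0.6488, φ=100.38°, ℓ=0.7317
cmd 1: set κ=1.0953 → (κ,φ,ℓ)=(1.0953,100.38°,0.7317) → tip=(-0.0501,0.2733,0.6558)
cmd 2: set φ=104.78° → (κ,φ,ℓ)=(1.0953,104.78°,0.7317) → tip=(-0.0709,0.2686,0.6558)

-0.071 0.269 0.656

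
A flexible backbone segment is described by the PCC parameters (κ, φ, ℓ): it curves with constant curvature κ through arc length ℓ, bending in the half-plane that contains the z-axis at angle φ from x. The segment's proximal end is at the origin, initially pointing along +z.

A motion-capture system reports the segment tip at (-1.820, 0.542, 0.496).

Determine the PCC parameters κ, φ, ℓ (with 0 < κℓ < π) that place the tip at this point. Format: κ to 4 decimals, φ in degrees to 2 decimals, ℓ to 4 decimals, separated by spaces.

ρ = √(x²+y²) = √(-1.820² + 0.542²) = 1.89899
φ = atan2(y, x) mod 360° = atan2(0.542, -1.820) = 163.4164°
|p|² = ρ² + z² = 1.89899² + 0.496² = 3.85218
κ = 2ρ / |p|² = 2×1.89899 / 3.85218 = 0.98593
θ = 2·atan2(ρ, z) = 2·atan2(1.89899, 0.496) = 2.63063 rad
ℓ = θ/κ = 2.63063/0.98593 = 2.66817

0.9859 163.42 2.6682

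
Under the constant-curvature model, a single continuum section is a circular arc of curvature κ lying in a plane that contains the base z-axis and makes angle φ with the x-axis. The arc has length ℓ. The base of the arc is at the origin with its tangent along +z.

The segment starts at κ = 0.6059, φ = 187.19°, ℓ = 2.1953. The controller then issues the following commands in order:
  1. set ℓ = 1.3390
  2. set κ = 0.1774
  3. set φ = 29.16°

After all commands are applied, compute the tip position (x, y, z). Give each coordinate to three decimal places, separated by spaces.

0.138 0.077 1.326

initial: κ=0.6059, φ=187.19°, ℓ=2.1953
cmd 1: set ℓ=1.3390 → (κ,φ,ℓ)=(0.6059,187.19°,1.3390) → tip=(-0.5100,-0.0643,1.1969)
cmd 2: set κ=0.1774 → (κ,φ,ℓ)=(0.1774,187.19°,1.3390) → tip=(-0.1570,-0.0198,1.3264)
cmd 3: set φ=29.16° → (κ,φ,ℓ)=(0.1774,29.16°,1.3390) → tip=(0.1382,0.0771,1.3264)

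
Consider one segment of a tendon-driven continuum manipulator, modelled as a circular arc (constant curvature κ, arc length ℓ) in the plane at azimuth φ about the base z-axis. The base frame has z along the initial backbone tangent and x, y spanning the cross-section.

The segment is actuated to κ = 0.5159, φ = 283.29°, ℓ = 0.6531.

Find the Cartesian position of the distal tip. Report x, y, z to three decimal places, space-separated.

θ = κ·ℓ = 0.5159 × 0.6531 = 0.33693 rad
ρ = (1 − cos θ)/κ = (1 − 0.94377)/0.5159 = 0.10899
z = sin θ / κ = 0.33060/0.5159 = 0.64081
x = ρ cos φ = 0.10899 × cos(283.29°) = 0.02505
y = ρ sin φ = 0.10899 × sin(283.29°) = -0.10607

0.025 -0.106 0.641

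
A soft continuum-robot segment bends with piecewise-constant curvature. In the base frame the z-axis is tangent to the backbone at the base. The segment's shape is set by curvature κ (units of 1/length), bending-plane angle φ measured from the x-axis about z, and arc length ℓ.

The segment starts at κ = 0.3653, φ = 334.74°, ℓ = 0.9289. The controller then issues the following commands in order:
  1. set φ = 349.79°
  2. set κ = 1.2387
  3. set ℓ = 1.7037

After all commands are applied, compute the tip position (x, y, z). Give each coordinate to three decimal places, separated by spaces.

initial: κ=0.3653, φ=334.74°, ℓ=0.9289
cmd 1: set φ=349.79° → (κ,φ,ℓ)=(0.3653,349.79°,0.9289) → tip=(0.1536,-0.0277,0.9112)
cmd 2: set κ=1.2387 → (κ,φ,ℓ)=(1.2387,349.79°,0.9289) → tip=(0.4704,-0.0847,0.7371)
cmd 3: set ℓ=1.7037 → (κ,φ,ℓ)=(1.2387,349.79°,1.7037) → tip=(1.2027,-0.2166,0.6926)

1.203 -0.217 0.693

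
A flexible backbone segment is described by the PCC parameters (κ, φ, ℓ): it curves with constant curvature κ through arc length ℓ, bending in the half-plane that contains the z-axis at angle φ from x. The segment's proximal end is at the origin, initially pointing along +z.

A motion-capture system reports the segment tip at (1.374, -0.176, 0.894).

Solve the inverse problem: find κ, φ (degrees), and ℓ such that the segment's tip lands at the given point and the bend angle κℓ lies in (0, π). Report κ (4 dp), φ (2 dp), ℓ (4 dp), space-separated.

ρ = √(x²+y²) = √(1.374² + -0.176²) = 1.38523
φ = atan2(y, x) mod 360° = atan2(-0.176, 1.374) = 352.7006°
|p|² = ρ² + z² = 1.38523² + 0.894² = 2.71809
κ = 2ρ / |p|² = 2×1.38523 / 2.71809 = 1.01927
θ = 2·atan2(ρ, z) = 2·atan2(1.38523, 0.894) = 1.99535 rad
ℓ = θ/κ = 1.99535/1.01927 = 1.95763

1.0193 352.70 1.9576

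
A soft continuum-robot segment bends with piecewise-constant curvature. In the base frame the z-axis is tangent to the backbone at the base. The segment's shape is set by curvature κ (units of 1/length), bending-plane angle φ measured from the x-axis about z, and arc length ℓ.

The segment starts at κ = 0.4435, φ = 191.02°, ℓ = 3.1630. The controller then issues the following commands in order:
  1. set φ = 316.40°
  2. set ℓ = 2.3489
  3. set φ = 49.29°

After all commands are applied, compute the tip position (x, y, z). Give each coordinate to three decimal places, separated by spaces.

initial: κ=0.4435, φ=191.02°, ℓ=3.1630
cmd 1: set φ=316.40° → (κ,φ,ℓ)=(0.4435,316.40°,3.1630) → tip=(1.3598,-1.2949,2.2230)
cmd 2: set ℓ=2.3489 → (κ,φ,ℓ)=(0.4435,316.40°,2.3489) → tip=(0.8087,-0.7701,1.9465)
cmd 3: set φ=49.29° → (κ,φ,ℓ)=(0.4435,49.29°,2.3489) → tip=(0.7284,0.8465,1.9465)

0.728 0.847 1.947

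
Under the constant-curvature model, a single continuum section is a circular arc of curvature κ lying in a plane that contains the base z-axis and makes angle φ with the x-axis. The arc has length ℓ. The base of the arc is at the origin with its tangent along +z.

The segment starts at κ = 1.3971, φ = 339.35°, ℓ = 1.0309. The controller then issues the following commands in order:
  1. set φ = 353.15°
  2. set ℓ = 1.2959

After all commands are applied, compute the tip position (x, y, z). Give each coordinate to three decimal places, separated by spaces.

initial: κ=1.3971, φ=339.35°, ℓ=1.0309
cmd 1: set φ=353.15° → (κ,φ,ℓ)=(1.3971,353.15°,1.0309) → tip=(0.6182,-0.0743,0.7097)
cmd 2: set ℓ=1.2959 → (κ,φ,ℓ)=(1.3971,353.15°,1.2959) → tip=(0.8794,-0.1056,0.6953)

0.879 -0.106 0.695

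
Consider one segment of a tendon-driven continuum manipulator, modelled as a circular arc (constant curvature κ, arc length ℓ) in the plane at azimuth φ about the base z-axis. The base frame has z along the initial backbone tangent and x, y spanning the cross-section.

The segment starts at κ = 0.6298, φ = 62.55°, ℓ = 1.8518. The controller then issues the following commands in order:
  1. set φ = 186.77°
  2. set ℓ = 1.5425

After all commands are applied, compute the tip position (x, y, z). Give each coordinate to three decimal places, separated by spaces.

initial: κ=0.6298, φ=62.55°, ℓ=1.8518
cmd 1: set φ=186.77° → (κ,φ,ℓ)=(0.6298,186.77°,1.8518) → tip=(-0.9561,-0.1135,1.4596)
cmd 2: set ℓ=1.5425 → (κ,φ,ℓ)=(0.6298,186.77°,1.5425) → tip=(-0.6873,-0.0816,1.3111)

-0.687 -0.082 1.311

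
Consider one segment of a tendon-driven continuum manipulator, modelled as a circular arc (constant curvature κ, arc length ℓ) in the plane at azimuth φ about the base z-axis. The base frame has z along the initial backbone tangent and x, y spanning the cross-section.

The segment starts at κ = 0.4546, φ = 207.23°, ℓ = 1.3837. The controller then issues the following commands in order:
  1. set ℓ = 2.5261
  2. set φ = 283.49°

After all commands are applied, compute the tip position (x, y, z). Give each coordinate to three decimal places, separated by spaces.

0.303 -1.262 2.006

initial: κ=0.4546, φ=207.23°, ℓ=1.3837
cmd 1: set ℓ=2.5261 → (κ,φ,ℓ)=(0.4546,207.23°,2.5261) → tip=(-1.1541,-0.5939,2.0064)
cmd 2: set φ=283.49° → (κ,φ,ℓ)=(0.4546,283.49°,2.5261) → tip=(0.3028,-1.2621,2.0064)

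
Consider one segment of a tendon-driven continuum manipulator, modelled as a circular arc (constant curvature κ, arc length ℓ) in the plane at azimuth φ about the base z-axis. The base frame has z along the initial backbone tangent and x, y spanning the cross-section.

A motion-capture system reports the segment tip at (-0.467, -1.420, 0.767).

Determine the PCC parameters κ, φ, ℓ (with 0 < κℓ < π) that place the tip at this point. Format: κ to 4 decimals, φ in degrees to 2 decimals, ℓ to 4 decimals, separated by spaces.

ρ = √(x²+y²) = √(-0.467² + -1.420²) = 1.49482
φ = atan2(y, x) mod 360° = atan2(-1.420, -0.467) = 251.7953°
|p|² = ρ² + z² = 1.49482² + 0.767² = 2.82278
κ = 2ρ / |p|² = 2×1.49482 / 2.82278 = 1.05911
θ = 2·atan2(ρ, z) = 2·atan2(1.49482, 0.767) = 2.19344 rad
ℓ = θ/κ = 2.19344/1.05911 = 2.07102

1.0591 251.80 2.0710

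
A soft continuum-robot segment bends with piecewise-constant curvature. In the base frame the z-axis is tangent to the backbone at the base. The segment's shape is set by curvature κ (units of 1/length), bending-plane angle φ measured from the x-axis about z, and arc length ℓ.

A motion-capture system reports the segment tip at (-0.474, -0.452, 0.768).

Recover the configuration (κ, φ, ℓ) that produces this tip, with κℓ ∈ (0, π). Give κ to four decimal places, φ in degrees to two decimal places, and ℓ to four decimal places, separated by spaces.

ρ = √(x²+y²) = √(-0.474² + -0.452²) = 0.65497
φ = atan2(y, x) mod 360° = atan2(-0.452, -0.474) = 223.6390°
|p|² = ρ² + z² = 0.65497² + 0.768² = 1.01880
κ = 2ρ / |p|² = 2×0.65497 / 1.01880 = 1.28575
θ = 2·atan2(ρ, z) = 2·atan2(0.65497, 0.768) = 1.41226 rad
ℓ = θ/κ = 1.41226/1.28575 = 1.09839

1.2858 223.64 1.0984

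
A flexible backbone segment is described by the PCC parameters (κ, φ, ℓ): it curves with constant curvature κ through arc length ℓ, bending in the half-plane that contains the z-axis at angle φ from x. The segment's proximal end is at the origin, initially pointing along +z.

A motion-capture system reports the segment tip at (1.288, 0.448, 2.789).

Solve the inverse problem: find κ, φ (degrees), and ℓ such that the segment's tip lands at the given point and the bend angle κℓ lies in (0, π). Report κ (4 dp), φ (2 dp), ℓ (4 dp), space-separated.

ρ = √(x²+y²) = √(1.288² + 0.448²) = 1.36369
φ = atan2(y, x) mod 360° = atan2(0.448, 1.288) = 19.1790°
|p|² = ρ² + z² = 1.36369² + 2.789² = 9.63817
κ = 2ρ / |p|² = 2×1.36369 / 9.63817 = 0.28298
θ = 2·atan2(ρ, z) = 2·atan2(1.36369, 2.789) = 0.90954 rad
ℓ = θ/κ = 0.90954/0.28298 = 3.21419

0.2830 19.18 3.2142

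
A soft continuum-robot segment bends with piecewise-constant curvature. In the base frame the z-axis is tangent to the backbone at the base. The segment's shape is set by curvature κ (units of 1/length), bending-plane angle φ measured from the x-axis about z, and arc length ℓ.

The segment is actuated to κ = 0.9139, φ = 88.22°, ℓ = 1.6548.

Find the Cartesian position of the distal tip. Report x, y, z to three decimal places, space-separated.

0.032 1.030 1.092

θ = κ·ℓ = 0.9139 × 1.6548 = 1.51232 rad
ρ = (1 − cos θ)/κ = (1 − 0.05844)/0.9139 = 1.03026
z = sin θ / κ = 0.99829/0.9139 = 1.09234
x = ρ cos φ = 1.03026 × cos(88.22°) = 0.03200
y = ρ sin φ = 1.03026 × sin(88.22°) = 1.02977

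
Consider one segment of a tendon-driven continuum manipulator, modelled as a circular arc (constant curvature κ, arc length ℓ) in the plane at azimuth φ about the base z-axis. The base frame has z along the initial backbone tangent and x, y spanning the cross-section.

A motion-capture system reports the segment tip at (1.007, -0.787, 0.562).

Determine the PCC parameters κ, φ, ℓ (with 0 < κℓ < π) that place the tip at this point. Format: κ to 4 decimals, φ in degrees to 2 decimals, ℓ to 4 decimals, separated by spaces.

ρ = √(x²+y²) = √(1.007² + -0.787²) = 1.27805
φ = atan2(y, x) mod 360° = atan2(-0.787, 1.007) = 321.9913°
|p|² = ρ² + z² = 1.27805² + 0.562² = 1.94926
κ = 2ρ / |p|² = 2×1.27805 / 1.94926 = 1.31132
θ = 2·atan2(ρ, z) = 2·atan2(1.27805, 0.562) = 2.31303 rad
ℓ = θ/κ = 2.31303/1.31132 = 1.76389

1.3113 321.99 1.7639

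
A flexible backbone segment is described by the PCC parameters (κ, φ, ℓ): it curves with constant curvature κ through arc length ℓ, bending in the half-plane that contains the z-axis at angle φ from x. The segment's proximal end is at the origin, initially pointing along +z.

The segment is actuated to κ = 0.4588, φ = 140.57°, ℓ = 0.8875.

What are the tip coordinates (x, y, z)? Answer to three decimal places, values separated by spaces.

-0.138 0.113 0.863

θ = κ·ℓ = 0.4588 × 0.8875 = 0.40718 rad
ρ = (1 − cos θ)/κ = (1 − 0.91824)/0.4588 = 0.17821
z = sin θ / κ = 0.39603/0.4588 = 0.86318
x = ρ cos φ = 0.17821 × cos(140.57°) = -0.13765
y = ρ sin φ = 0.17821 × sin(140.57°) = 0.11318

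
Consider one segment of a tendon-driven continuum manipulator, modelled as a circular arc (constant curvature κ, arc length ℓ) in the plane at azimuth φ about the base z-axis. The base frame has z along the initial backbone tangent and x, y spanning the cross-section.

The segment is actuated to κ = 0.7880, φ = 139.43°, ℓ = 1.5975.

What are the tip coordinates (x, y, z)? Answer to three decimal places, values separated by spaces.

θ = κ·ℓ = 0.7880 × 1.5975 = 1.25883 rad
ρ = (1 − cos θ)/κ = (1 − 0.30693)/0.7880 = 0.87953
z = sin θ / κ = 0.95173/0.7880 = 1.20778
x = ρ cos φ = 0.87953 × cos(139.43°) = -0.66810
y = ρ sin φ = 0.87953 × sin(139.43°) = 0.57203

-0.668 0.572 1.208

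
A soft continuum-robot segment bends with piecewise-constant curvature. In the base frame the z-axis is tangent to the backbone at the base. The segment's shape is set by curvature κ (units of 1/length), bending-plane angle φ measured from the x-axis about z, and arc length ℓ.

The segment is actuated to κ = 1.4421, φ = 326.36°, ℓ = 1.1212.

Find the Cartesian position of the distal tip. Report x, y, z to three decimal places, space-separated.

θ = κ·ℓ = 1.4421 × 1.1212 = 1.61688 rad
ρ = (1 − cos θ)/κ = (1 − -0.04607)/1.4421 = 0.72538
z = sin θ / κ = 0.99894/1.4421 = 0.69270
x = ρ cos φ = 0.72538 × cos(326.36°) = 0.60390
y = ρ sin φ = 0.72538 × sin(326.36°) = -0.40184

0.604 -0.402 0.693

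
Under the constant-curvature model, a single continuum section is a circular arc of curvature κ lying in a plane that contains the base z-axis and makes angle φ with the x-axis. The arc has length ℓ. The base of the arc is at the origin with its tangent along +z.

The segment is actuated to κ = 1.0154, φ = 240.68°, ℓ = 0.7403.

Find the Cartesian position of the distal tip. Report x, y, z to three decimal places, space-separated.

-0.130 -0.231 0.673

θ = κ·ℓ = 1.0154 × 0.7403 = 0.75170 rad
ρ = (1 − cos θ)/κ = (1 − 0.73053)/1.0154 = 0.26538
z = sin θ / κ = 0.68288/1.0154 = 0.67253
x = ρ cos φ = 0.26538 × cos(240.68°) = -0.12996
y = ρ sin φ = 0.26538 × sin(240.68°) = -0.23139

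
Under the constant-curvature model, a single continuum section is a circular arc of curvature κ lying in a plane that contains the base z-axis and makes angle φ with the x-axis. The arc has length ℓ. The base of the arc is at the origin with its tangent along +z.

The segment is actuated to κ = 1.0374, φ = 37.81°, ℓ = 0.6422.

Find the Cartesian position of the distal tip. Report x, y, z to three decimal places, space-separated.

0.163 0.126 0.596

θ = κ·ℓ = 1.0374 × 0.6422 = 0.66622 rad
ρ = (1 − cos θ)/κ = (1 − 0.78616)/1.0374 = 0.20613
z = sin θ / κ = 0.61802/1.0374 = 0.59574
x = ρ cos φ = 0.20613 × cos(37.81°) = 0.16285
y = ρ sin φ = 0.20613 × sin(37.81°) = 0.12636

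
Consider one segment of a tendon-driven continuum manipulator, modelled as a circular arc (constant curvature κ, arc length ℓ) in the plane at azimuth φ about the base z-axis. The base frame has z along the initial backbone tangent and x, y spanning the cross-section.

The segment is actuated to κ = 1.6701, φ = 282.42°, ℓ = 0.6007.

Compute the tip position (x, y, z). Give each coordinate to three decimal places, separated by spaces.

θ = κ·ℓ = 1.6701 × 0.6007 = 1.00323 rad
ρ = (1 − cos θ)/κ = (1 − 0.53758)/1.6701 = 0.27688
z = sin θ / κ = 0.84321/1.6701 = 0.50489
x = ρ cos φ = 0.27688 × cos(282.42°) = 0.05955
y = ρ sin φ = 0.27688 × sin(282.42°) = -0.27040

0.060 -0.270 0.505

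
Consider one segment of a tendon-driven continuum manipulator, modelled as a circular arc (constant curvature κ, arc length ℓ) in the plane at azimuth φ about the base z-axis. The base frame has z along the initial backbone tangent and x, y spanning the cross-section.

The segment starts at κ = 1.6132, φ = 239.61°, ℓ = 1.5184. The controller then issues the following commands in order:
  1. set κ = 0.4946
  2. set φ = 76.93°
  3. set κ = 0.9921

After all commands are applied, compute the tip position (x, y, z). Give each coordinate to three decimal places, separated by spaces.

initial: κ=1.6132, φ=239.61°, ℓ=1.5184
cmd 1: set κ=0.4946 → (κ,φ,ℓ)=(0.4946,239.61°,1.5184) → tip=(-0.2751,-0.4691,1.3796)
cmd 2: set φ=76.93° → (κ,φ,ℓ)=(0.4946,76.93°,1.5184) → tip=(0.1230,0.5298,1.3796)
cmd 3: set κ=0.9921 → (κ,φ,ℓ)=(0.9921,76.93°,1.5184) → tip=(0.2133,0.9187,1.0059)

0.213 0.919 1.006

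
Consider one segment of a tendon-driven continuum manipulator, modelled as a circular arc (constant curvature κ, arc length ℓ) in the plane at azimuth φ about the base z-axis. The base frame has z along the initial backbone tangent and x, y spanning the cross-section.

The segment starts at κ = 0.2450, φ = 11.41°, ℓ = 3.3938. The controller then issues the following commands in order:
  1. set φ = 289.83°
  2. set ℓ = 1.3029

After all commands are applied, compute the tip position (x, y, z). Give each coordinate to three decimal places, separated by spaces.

initial: κ=0.2450, φ=11.41°, ℓ=3.3938
cmd 1: set φ=289.83° → (κ,φ,ℓ)=(0.2450,289.83°,3.3938) → tip=(0.4517,-1.2525,3.0160)
cmd 2: set ℓ=1.3029 → (κ,φ,ℓ)=(0.2450,289.83°,1.3029) → tip=(0.0699,-0.1940,1.2809)

0.070 -0.194 1.281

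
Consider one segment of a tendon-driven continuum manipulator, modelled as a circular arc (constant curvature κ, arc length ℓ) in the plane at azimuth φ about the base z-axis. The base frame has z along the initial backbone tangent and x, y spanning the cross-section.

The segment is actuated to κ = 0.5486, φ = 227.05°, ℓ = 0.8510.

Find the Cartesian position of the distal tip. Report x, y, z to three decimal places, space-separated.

-0.133 -0.143 0.820

θ = κ·ℓ = 0.5486 × 0.8510 = 0.46686 rad
ρ = (1 − cos θ)/κ = (1 − 0.89299)/0.5486 = 0.19507
z = sin θ / κ = 0.45008/0.5486 = 0.82042
x = ρ cos φ = 0.19507 × cos(227.05°) = -0.13291
y = ρ sin φ = 0.19507 × sin(227.05°) = -0.14278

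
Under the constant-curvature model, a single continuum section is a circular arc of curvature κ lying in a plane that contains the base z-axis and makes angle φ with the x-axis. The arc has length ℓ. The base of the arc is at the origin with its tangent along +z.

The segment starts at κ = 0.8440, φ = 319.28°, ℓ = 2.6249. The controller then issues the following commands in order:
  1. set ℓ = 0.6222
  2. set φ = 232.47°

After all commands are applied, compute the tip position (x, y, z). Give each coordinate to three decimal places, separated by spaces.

initial: κ=0.8440, φ=319.28°, ℓ=2.6249
cmd 1: set ℓ=0.6222 → (κ,φ,ℓ)=(0.8440,319.28°,0.6222) → tip=(0.1210,-0.1041,0.5940)
cmd 2: set φ=232.47° → (κ,φ,ℓ)=(0.8440,232.47°,0.6222) → tip=(-0.0973,-0.1266,0.5940)

-0.097 -0.127 0.594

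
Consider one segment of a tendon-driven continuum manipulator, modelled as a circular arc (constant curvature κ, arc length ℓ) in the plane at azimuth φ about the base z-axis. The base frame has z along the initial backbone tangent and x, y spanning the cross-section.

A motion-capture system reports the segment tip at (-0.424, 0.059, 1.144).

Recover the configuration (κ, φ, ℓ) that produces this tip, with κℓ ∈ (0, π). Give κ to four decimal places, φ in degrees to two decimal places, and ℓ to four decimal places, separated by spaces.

0.5738 172.08 1.2480

ρ = √(x²+y²) = √(-0.424² + 0.059²) = 0.42809
φ = atan2(y, x) mod 360° = atan2(0.059, -0.424) = 172.0781°
|p|² = ρ² + z² = 0.42809² + 1.144² = 1.49199
κ = 2ρ / |p|² = 2×0.42809 / 1.49199 = 0.57384
θ = 2·atan2(ρ, z) = 2·atan2(0.42809, 1.144) = 0.71614 rad
ℓ = θ/κ = 0.71614/0.57384 = 1.24797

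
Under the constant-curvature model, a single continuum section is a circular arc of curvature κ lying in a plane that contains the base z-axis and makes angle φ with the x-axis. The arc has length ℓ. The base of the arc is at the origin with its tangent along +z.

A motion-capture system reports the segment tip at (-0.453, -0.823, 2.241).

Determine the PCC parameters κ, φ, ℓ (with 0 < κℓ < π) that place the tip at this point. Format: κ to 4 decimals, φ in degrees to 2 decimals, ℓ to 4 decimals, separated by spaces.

ρ = √(x²+y²) = √(-0.453² + -0.823²) = 0.93943
φ = atan2(y, x) mod 360° = atan2(-0.823, -0.453) = 241.1705°
|p|² = ρ² + z² = 0.93943² + 2.241² = 5.90462
κ = 2ρ / |p|² = 2×0.93943 / 5.90462 = 0.31820
θ = 2·atan2(ρ, z) = 2·atan2(0.93943, 2.241) = 0.79390 rad
ℓ = θ/κ = 0.79390/0.31820 = 2.49495

0.3182 241.17 2.4949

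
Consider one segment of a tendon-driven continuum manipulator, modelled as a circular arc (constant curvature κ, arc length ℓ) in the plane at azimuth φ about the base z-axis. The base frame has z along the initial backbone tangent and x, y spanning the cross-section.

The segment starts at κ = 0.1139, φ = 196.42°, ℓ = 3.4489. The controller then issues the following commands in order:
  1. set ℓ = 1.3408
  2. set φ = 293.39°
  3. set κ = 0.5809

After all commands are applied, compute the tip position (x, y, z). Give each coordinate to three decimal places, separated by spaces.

0.197 -0.456 1.209

initial: κ=0.1139, φ=196.42°, ℓ=3.4489
cmd 1: set ℓ=1.3408 → (κ,φ,ℓ)=(0.1139,196.42°,1.3408) → tip=(-0.0980,-0.0289,1.3356)
cmd 2: set φ=293.39° → (κ,φ,ℓ)=(0.1139,293.39°,1.3408) → tip=(0.0406,-0.0938,1.3356)
cmd 3: set κ=0.5809 → (κ,φ,ℓ)=(0.5809,293.39°,1.3408) → tip=(0.1970,-0.4555,1.2093)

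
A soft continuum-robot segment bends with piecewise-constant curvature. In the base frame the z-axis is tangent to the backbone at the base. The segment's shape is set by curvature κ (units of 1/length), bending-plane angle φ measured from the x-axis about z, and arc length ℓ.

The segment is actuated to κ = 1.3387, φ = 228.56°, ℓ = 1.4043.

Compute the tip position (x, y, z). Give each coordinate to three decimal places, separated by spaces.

-0.645 -0.730 0.712

θ = κ·ℓ = 1.3387 × 1.4043 = 1.87994 rad
ρ = (1 − cos θ)/κ = (1 − -0.30424)/1.3387 = 0.97426
z = sin θ / κ = 0.95260/1.3387 = 0.71158
x = ρ cos φ = 0.97426 × cos(228.56°) = -0.64480
y = ρ sin φ = 0.97426 × sin(228.56°) = -0.73035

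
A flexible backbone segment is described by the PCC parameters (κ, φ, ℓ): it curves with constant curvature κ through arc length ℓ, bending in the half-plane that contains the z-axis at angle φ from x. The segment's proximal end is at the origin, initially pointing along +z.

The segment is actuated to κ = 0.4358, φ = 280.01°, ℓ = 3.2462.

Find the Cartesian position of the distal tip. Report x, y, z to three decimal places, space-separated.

0.337 -1.908 2.267

θ = κ·ℓ = 0.4358 × 3.2462 = 1.41469 rad
ρ = (1 − cos θ)/κ = (1 − 0.15547)/0.4358 = 1.93789
z = sin θ / κ = 0.98784/0.4358 = 2.26673
x = ρ cos φ = 1.93789 × cos(280.01°) = 0.33684
y = ρ sin φ = 1.93789 × sin(280.01°) = -1.90839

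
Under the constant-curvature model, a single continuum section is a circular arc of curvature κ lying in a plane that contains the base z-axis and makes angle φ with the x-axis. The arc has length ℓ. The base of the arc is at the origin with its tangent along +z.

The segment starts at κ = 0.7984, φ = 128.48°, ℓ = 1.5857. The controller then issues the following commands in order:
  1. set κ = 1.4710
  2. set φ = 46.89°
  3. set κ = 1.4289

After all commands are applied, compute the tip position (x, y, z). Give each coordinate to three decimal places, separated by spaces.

0.785 0.838 0.538

initial: κ=0.7984, φ=128.48°, ℓ=1.5857
cmd 1: set κ=1.4710 → (κ,φ,ℓ)=(1.4710,128.48°,1.5857) → tip=(-0.7150,0.8995,0.4919)
cmd 2: set φ=46.89° → (κ,φ,ℓ)=(1.4710,46.89°,1.5857) → tip=(0.7852,0.8388,0.4919)
cmd 3: set κ=1.4289 → (κ,φ,ℓ)=(1.4289,46.89°,1.5857) → tip=(0.7846,0.8381,0.5375)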